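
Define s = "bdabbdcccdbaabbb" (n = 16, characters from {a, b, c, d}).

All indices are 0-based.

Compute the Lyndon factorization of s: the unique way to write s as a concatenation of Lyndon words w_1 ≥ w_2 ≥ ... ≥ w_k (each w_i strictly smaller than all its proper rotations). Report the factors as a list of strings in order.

["bd", "abbdcccdb", "aabbb"]

emit factor 1: 'bd' (i=0, period=2)
emit factor 2: 'abbdcccdb' (i=2, period=9)
emit factor 3: 'aabbb' (i=11, period=5)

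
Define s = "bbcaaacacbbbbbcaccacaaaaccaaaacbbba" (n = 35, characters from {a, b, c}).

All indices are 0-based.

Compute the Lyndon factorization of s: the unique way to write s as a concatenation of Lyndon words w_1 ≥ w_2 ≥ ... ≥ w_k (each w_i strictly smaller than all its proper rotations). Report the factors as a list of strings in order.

emit factor 1: 'bbc' (i=0, period=3)
emit factor 2: 'aaacacbbbbbcaccac' (i=3, period=17)
emit factor 3: 'aaaacc' (i=20, period=6)
emit factor 4: 'aaaacbbb' (i=26, period=8)
emit factor 5: 'a' (i=34, period=1)

["bbc", "aaacacbbbbbcaccac", "aaaacc", "aaaacbbb", "a"]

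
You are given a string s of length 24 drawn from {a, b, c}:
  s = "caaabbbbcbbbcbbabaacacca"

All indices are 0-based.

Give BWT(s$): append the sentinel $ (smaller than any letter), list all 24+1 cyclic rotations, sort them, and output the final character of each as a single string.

accabbaacabcacbbbbbc$abba

rank  rotation                   last
    0  $caaabbbbcbbbcbbabaacacca  a
    1  a$caaabbbbcbbbcbbabaacacc  c
    2  aaabbbbcbbbcbbabaacacca$c  c
    3  aabbbbcbbbcbbabaacacca$ca  a
    4  aacacca$caaabbbbcbbbcbbab  b
    5  abaacacca$caaabbbbcbbbcbb  b
    6  abbbbcbbbcbbabaacacca$caa  a
    7  acacca$caaabbbbcbbbcbbaba  a
    8  acca$caaabbbbcbbbcbbabaac  c
    9  baacacca$caaabbbbcbbbcbba  a
   10  babaacacca$caaabbbbcbbbcb  b
   11  bbabaacacca$caaabbbbcbbbc  c
   12  bbbbcbbbcbbabaacacca$caaa  a
   13  bbbcbbabaacacca$caaabbbbc  c
   14  bbbcbbbcbbabaacacca$caaab  b
   15  bbcbbabaacacca$caaabbbbcb  b
   16  bbcbbbcbbabaacacca$caaabb  b
   17  bcbbabaacacca$caaabbbbcbb  b
   18  bcbbbcbbabaacacca$caaabbb  b
   19  ca$caaabbbbcbbbcbbabaacac  c
   20  caaabbbbcbbbcbbabaacacca$  $
   21  cacca$caaabbbbcbbbcbbabaa  a
   22  cbbabaacacca$caaabbbbcbbb  b
   23  cbbbcbbabaacacca$caaabbbb  b
   24  cca$caaabbbbcbbbcbbabaaca  a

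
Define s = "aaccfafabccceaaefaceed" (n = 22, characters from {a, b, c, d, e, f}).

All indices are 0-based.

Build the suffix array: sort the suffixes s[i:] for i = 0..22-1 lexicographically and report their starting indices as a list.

rank | idx | suffix
   0 |   0 | aaccfafabccceaaefaceed
   1 |  13 | aaefaceed
   2 |   7 | abccceaaefaceed
   3 |   1 | accfafabccceaaefaceed
   4 |  17 | aceed
   5 |  14 | aefaceed
   6 |   5 | afabccceaaefaceed
   7 |   8 | bccceaaefaceed
   8 |   9 | ccceaaefaceed
   9 |  10 | cceaaefaceed
  10 |   2 | ccfafabccceaaefaceed
  11 |  11 | ceaaefaceed
  12 |  18 | ceed
  13 |   3 | cfafabccceaaefaceed
  14 |  21 | d
  15 |  12 | eaaefaceed
  16 |  20 | ed
  17 |  19 | eed
  18 |  15 | efaceed
  19 |   6 | fabccceaaefaceed
  20 |  16 | faceed
  21 |   4 | fafabccceaaefaceed

[0, 13, 7, 1, 17, 14, 5, 8, 9, 10, 2, 11, 18, 3, 21, 12, 20, 19, 15, 6, 16, 4]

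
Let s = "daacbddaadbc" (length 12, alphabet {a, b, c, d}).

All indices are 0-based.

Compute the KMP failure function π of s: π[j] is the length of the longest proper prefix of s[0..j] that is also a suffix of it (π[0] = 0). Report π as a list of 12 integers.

[0, 0, 0, 0, 0, 1, 1, 2, 3, 1, 0, 0]

π[0] = 0
j=1 s[j]='a': π[1]=0 (border '')
j=2 s[j]='a': π[2]=0 (border '')
j=3 s[j]='c': π[3]=0 (border '')
j=4 s[j]='b': π[4]=0 (border '')
j=5 s[j]='d': π[5]=1 (border 'd')
j=6 s[j]='d': k: 1→0; π[6]=1 (border 'd')
j=7 s[j]='a': π[7]=2 (border 'da')
j=8 s[j]='a': π[8]=3 (border 'daa')
j=9 s[j]='d': k: 3→0; π[9]=1 (border 'd')
j=10 s[j]='b': k: 1→0; π[10]=0 (border '')
j=11 s[j]='c': π[11]=0 (border '')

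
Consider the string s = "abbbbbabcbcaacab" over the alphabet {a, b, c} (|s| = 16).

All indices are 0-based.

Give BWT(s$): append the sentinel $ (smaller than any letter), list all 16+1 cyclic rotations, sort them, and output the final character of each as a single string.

rank  rotation           last
    0  $abbbbbabcbcaacab  b
    1  aacab$abbbbbabcbc  c
    2  ab$abbbbbabcbcaac  c
    3  abbbbbabcbcaacab$  $
    4  abcbcaacab$abbbbb  b
    5  acab$abbbbbabcbca  a
    6  b$abbbbbabcbcaaca  a
    7  babcbcaacab$abbbb  b
    8  bbabcbcaacab$abbb  b
    9  bbbabcbcaacab$abb  b
   10  bbbbabcbcaacab$ab  b
   11  bbbbbabcbcaacab$a  a
   12  bcaacab$abbbbbabc  c
   13  bcbcaacab$abbbbba  a
   14  caacab$abbbbbabcb  b
   15  cab$abbbbbabcbcaa  a
   16  cbcaacab$abbbbbab  b

bcc$baabbbbacabab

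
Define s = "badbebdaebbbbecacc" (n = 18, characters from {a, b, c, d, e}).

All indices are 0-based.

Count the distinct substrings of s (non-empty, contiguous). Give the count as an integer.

153

rank | idx | suffix
   0 |  15 | acc
   1 |   1 | adbebdaebbbbecacc
   2 |   7 | aebbbbecacc
   3 |   0 | badbebdaebbbbecacc
   4 |   9 | bbbbecacc
   5 |  10 | bbbecacc
   6 |  11 | bbecacc
   7 |   5 | bdaebbbbecacc
   8 |   3 | bebdaebbbbecacc
   9 |  12 | becacc
  10 |  17 | c
  11 |  14 | cacc
  12 |  16 | cc
  13 |   6 | daebbbbecacc
  14 |   2 | dbebdaebbbbecacc
  15 |   8 | ebbbbecacc
  16 |   4 | ebdaebbbbecacc
  17 |  13 | ecacc

SA = [15, 1, 7, 0, 9, 10, 11, 5, 3, 12, 17, 14, 16, 6, 2, 8, 4, 13]
i: (SA[i-1],SA[i]) lcp shared
  1: (15,1) 1 'a'
  2: (1,7) 1 'a'
  3: (7,0) 0 ''
  4: (0,9) 1 'b'
  5: (9,10) 3 'bbb'
  6: (10,11) 2 'bb'
  7: (11,5) 1 'b'
  8: (5,3) 1 'b'
  9: (3,12) 2 'be'
  10: (12,17) 0 ''
  11: (17,14) 1 'c'
  12: (14,16) 1 'c'
  13: (16,6) 0 ''
  14: (6,2) 1 'd'
  15: (2,8) 0 ''
  16: (8,4) 2 'eb'
  17: (4,13) 1 'e'

n(n+1)/2 = 18·19/2 = 171
Σ LCP = 0 + 1 + 1 + 0 + 1 + 3 + 2 + 1 + 1 + 2 + 0 + 1 + 1 + 0 + 1 + 0 + 2 + 1 = 18
distinct = 171 − 18 = 153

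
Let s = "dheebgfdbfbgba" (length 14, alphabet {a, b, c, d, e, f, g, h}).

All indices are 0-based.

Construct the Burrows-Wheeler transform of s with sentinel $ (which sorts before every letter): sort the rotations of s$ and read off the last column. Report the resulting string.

abgdfef$ehbgbbd

rank  rotation         last
    0  $dheebgfdbfbgba  a
    1  a$dheebgfdbfbgb  b
    2  ba$dheebgfdbfbg  g
    3  bfbgba$dheebgfd  d
    4  bgba$dheebgfdbf  f
    5  bgfdbfbgba$dhee  e
    6  dbfbgba$dheebgf  f
    7  dheebgfdbfbgba$  $
    8  ebgfdbfbgba$dhe  e
    9  eebgfdbfbgba$dh  h
   10  fbgba$dheebgfdb  b
   11  fdbfbgba$dheebg  g
   12  gba$dheebgfdbfb  b
   13  gfdbfbgba$dheeb  b
   14  heebgfdbfbgba$d  d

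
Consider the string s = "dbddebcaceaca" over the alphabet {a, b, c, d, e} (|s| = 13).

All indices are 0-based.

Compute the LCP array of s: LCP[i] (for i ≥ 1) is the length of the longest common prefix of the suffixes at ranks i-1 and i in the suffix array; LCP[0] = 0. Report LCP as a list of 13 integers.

rank→(start, suffix):
  0 → (12, 'a')
  1 → (10, 'aca')
  2 → (7, 'aceaca')
  3 → (5, 'bcaceaca')
  4 → (1, 'bddebcaceaca')
  5 → (11, 'ca')
  6 → (6, 'caceaca')
  7 → (8, 'ceaca')
  8 → (0, 'dbddebcaceaca')
  9 → (2, 'ddebcaceaca')
  10 → (3, 'debcaceaca')
  11 → (9, 'eaca')
  12 → (4, 'ebcaceaca')

SA = [12, 10, 7, 5, 1, 11, 6, 8, 0, 2, 3, 9, 4]
i: (SA[i-1],SA[i]) lcp shared
  1: (12,10) 1 'a'
  2: (10,7) 2 'ac'
  3: (7,5) 0 ''
  4: (5,1) 1 'b'
  5: (1,11) 0 ''
  6: (11,6) 2 'ca'
  7: (6,8) 1 'c'
  8: (8,0) 0 ''
  9: (0,2) 1 'd'
  10: (2,3) 1 'd'
  11: (3,9) 0 ''
  12: (9,4) 1 'e'

[0, 1, 2, 0, 1, 0, 2, 1, 0, 1, 1, 0, 1]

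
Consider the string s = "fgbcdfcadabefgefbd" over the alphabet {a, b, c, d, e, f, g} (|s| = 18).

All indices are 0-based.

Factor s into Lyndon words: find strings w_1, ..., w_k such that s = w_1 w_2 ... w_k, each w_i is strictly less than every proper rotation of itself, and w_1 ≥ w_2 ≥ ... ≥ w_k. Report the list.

["fg", "bcdfc", "ad", "abefgefbd"]

emit factor 1: 'fg' (i=0, period=2)
emit factor 2: 'bcdfc' (i=2, period=5)
emit factor 3: 'ad' (i=7, period=2)
emit factor 4: 'abefgefbd' (i=9, period=9)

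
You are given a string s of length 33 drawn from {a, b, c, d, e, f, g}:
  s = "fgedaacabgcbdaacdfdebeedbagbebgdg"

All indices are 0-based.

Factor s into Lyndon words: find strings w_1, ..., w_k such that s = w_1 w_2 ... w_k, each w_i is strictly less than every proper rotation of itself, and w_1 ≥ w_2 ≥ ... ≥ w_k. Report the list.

emit factor 1: 'fg' (i=0, period=2)
emit factor 2: 'e' (i=2, period=1)
emit factor 3: 'd' (i=3, period=1)
emit factor 4: 'aacabgcbdaacdfdebeedbagbebgdg' (i=4, period=29)

["fg", "e", "d", "aacabgcbdaacdfdebeedbagbebgdg"]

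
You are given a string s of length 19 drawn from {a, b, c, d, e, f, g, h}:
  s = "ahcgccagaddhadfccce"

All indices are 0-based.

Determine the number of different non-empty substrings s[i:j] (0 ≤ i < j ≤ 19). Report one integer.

175

rank | idx | suffix
   0 |   8 | addhadfccce
   1 |  12 | adfccce
   2 |   6 | agaddhadfccce
   3 |   0 | ahcgccagaddhadfccce
   4 |   5 | cagaddhadfccce
   5 |   4 | ccagaddhadfccce
   6 |  15 | ccce
   7 |  16 | cce
   8 |  17 | ce
   9 |   2 | cgccagaddhadfccce
  10 |   9 | ddhadfccce
  11 |  13 | dfccce
  12 |  10 | dhadfccce
  13 |  18 | e
  14 |  14 | fccce
  15 |   7 | gaddhadfccce
  16 |   3 | gccagaddhadfccce
  17 |  11 | hadfccce
  18 |   1 | hcgccagaddhadfccce

SA = [8, 12, 6, 0, 5, 4, 15, 16, 17, 2, 9, 13, 10, 18, 14, 7, 3, 11, 1]
[i] adj suffixes → lcp
  [1] 8/12 → 2 ('ad')
  [2] 12/6 → 1 ('a')
  [3] 6/0 → 1 ('a')
  [4] 0/5 → 0 ('')
  [5] 5/4 → 1 ('c')
  [6] 4/15 → 2 ('cc')
  [7] 15/16 → 2 ('cc')
  [8] 16/17 → 1 ('c')
  [9] 17/2 → 1 ('c')
  [10] 2/9 → 0 ('')
  [11] 9/13 → 1 ('d')
  [12] 13/10 → 1 ('d')
  [13] 10/18 → 0 ('')
  [14] 18/14 → 0 ('')
  [15] 14/7 → 0 ('')
  [16] 7/3 → 1 ('g')
  [17] 3/11 → 0 ('')
  [18] 11/1 → 1 ('h')

n(n+1)/2 = 19·20/2 = 190
Σ LCP = 0 + 2 + 1 + 1 + 0 + 1 + 2 + 2 + 1 + 1 + 0 + 1 + 1 + 0 + 0 + 0 + 1 + 0 + 1 = 15
distinct = 190 − 15 = 175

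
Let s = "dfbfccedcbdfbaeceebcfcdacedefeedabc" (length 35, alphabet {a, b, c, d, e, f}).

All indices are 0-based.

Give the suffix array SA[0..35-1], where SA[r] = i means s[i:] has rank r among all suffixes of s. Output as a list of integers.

rank→(start, suffix):
  0 → (32, 'abc')
  1 → (23, 'acedefeedabc')
  2 → (13, 'aeceebcfcdacedefeedabc')
  3 → (12, 'baeceebcfcdacedefeedabc')
  4 → (33, 'bc')
  5 → (18, 'bcfcdacedefeedabc')
  6 → (9, 'bdfbaeceebcfcdacedefeedabc')
  7 → (2, 'bfccedcbdfbaeceebcfcdacedefeedabc')
  8 → (34, 'c')
  9 → (8, 'cbdfbaeceebcfcdacedefeedabc')
  10 → (4, 'ccedcbdfbaeceebcfcdacedefeedabc')
  11 → (21, 'cdacedefeedabc')
  12 → (5, 'cedcbdfbaeceebcfcdacedefeedabc')
  13 → (24, 'cedefeedabc')
  14 → (15, 'ceebcfcdacedefeedabc')
  15 → (19, 'cfcdacedefeedabc')
  16 → (31, 'dabc')
  17 → (22, 'dacedefeedabc')
  18 → (7, 'dcbdfbaeceebcfcdacedefeedabc')
  19 → (26, 'defeedabc')
  20 → (10, 'dfbaeceebcfcdacedefeedabc')
  21 → (0, 'dfbfccedcbdfbaeceebcfcdacedefeedabc')
  22 → (17, 'ebcfcdacedefeedabc')
  23 → (14, 'eceebcfcdacedefeedabc')
  24 → (30, 'edabc')
  25 → (6, 'edcbdfbaeceebcfcdacedefeedabc')
  26 → (25, 'edefeedabc')
  27 → (16, 'eebcfcdacedefeedabc')
  28 → (29, 'eedabc')
  29 → (27, 'efeedabc')
  30 → (11, 'fbaeceebcfcdacedefeedabc')
  31 → (1, 'fbfccedcbdfbaeceebcfcdacedefeedabc')
  32 → (3, 'fccedcbdfbaeceebcfcdacedefeedabc')
  33 → (20, 'fcdacedefeedabc')
  34 → (28, 'feedabc')

[32, 23, 13, 12, 33, 18, 9, 2, 34, 8, 4, 21, 5, 24, 15, 19, 31, 22, 7, 26, 10, 0, 17, 14, 30, 6, 25, 16, 29, 27, 11, 1, 3, 20, 28]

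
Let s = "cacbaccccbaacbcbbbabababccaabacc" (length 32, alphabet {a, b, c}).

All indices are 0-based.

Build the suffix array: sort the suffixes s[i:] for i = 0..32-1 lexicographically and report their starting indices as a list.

rank | idx | suffix
   0 |  26 | aabacc
   1 |  10 | aacbcbbbabababccaabacc
   2 |  18 | abababccaabacc
   3 |  20 | ababccaabacc
   4 |  27 | abacc
   5 |  22 | abccaabacc
   6 |   1 | acbaccccbaacbcbbbabababccaabacc
   7 |  11 | acbcbbbabababccaabacc
   8 |  29 | acc
   9 |   4 | accccbaacbcbbbabababccaabacc
  10 |   9 | baacbcbbbabababccaabacc
  11 |  17 | babababccaabacc
  12 |  19 | bababccaabacc
  13 |  21 | babccaabacc
  14 |  28 | bacc
  15 |   3 | baccccbaacbcbbbabababccaabacc
  16 |  16 | bbabababccaabacc
  17 |  15 | bbbabababccaabacc
  18 |  13 | bcbbbabababccaabacc
  19 |  23 | bccaabacc
  20 |  31 | c
  21 |  25 | caabacc
  22 |   0 | cacbaccccbaacbcbbbabababccaabacc
  23 |   8 | cbaacbcbbbabababccaabacc
  24 |   2 | cbaccccbaacbcbbbabababccaabacc
  25 |  14 | cbbbabababccaabacc
  26 |  12 | cbcbbbabababccaabacc
  27 |  30 | cc
  28 |  24 | ccaabacc
  29 |   7 | ccbaacbcbbbabababccaabacc
  30 |   6 | cccbaacbcbbbabababccaabacc
  31 |   5 | ccccbaacbcbbbabababccaabacc

[26, 10, 18, 20, 27, 22, 1, 11, 29, 4, 9, 17, 19, 21, 28, 3, 16, 15, 13, 23, 31, 25, 0, 8, 2, 14, 12, 30, 24, 7, 6, 5]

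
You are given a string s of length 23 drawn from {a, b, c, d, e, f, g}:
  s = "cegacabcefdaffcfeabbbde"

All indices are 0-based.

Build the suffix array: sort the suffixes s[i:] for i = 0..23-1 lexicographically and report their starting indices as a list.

[17, 5, 3, 11, 18, 19, 6, 20, 4, 7, 0, 14, 10, 21, 22, 16, 8, 1, 13, 9, 15, 12, 2]

rank | idx | suffix
   0 |  17 | abbbde
   1 |   5 | abcefdaffcfeabbbde
   2 |   3 | acabcefdaffcfeabbbde
   3 |  11 | affcfeabbbde
   4 |  18 | bbbde
   5 |  19 | bbde
   6 |   6 | bcefdaffcfeabbbde
   7 |  20 | bde
   8 |   4 | cabcefdaffcfeabbbde
   9 |   7 | cefdaffcfeabbbde
  10 |   0 | cegacabcefdaffcfeabbbde
  11 |  14 | cfeabbbde
  12 |  10 | daffcfeabbbde
  13 |  21 | de
  14 |  22 | e
  15 |  16 | eabbbde
  16 |   8 | efdaffcfeabbbde
  17 |   1 | egacabcefdaffcfeabbbde
  18 |  13 | fcfeabbbde
  19 |   9 | fdaffcfeabbbde
  20 |  15 | feabbbde
  21 |  12 | ffcfeabbbde
  22 |   2 | gacabcefdaffcfeabbbde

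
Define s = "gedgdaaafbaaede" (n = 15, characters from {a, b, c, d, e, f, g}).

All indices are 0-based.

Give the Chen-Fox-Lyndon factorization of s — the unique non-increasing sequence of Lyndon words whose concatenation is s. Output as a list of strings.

emit factor 1: 'g' (i=0, period=1)
emit factor 2: 'e' (i=1, period=1)
emit factor 3: 'dg' (i=2, period=2)
emit factor 4: 'd' (i=4, period=1)
emit factor 5: 'aaafbaaede' (i=5, period=10)

["g", "e", "dg", "d", "aaafbaaede"]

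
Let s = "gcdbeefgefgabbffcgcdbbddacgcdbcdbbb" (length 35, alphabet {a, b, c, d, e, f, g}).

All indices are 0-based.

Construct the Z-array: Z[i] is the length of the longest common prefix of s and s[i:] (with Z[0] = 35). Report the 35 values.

Z[0]=35
i=1: i≥r, start 0; Z[1]=0
i=2: i≥r, start 0; Z[2]=0
i=3: i≥r, start 0; Z[3]=0
i=4: i≥r, start 0; Z[4]=0
i=5: i≥r, start 0; Z[5]=0
i=6: i≥r, start 0; Z[6]=0
i=7: i≥r, start 0; Z[7]=1 grow→box=[7,8)
i=8: i≥r, start 0; Z[8]=0
i=9: i≥r, start 0; Z[9]=0
i=10: i≥r, start 0; Z[10]=1 grow→box=[10,11)
i=11: i≥r, start 0; Z[11]=0
i=12: i≥r, start 0; Z[12]=0
i=13: i≥r, start 0; Z[13]=0
i=14: i≥r, start 0; Z[14]=0
i=15: i≥r, start 0; Z[15]=0
i=16: i≥r, start 0; Z[16]=0
i=17: i≥r, start 0; Z[17]=4 grow→box=[17,21)
i=18: min(r-i=3, Z[1]=0)=0; Z[18]=0
i=19: min(r-i=2, Z[2]=0)=0; Z[19]=0
i=20: min(r-i=1, Z[3]=0)=0; Z[20]=0
i=21: i≥r, start 0; Z[21]=0
i=22: i≥r, start 0; Z[22]=0
i=23: i≥r, start 0; Z[23]=0
i=24: i≥r, start 0; Z[24]=0
i=25: i≥r, start 0; Z[25]=0
i=26: i≥r, start 0; Z[26]=4 grow→box=[26,30)
i=27: min(r-i=3, Z[1]=0)=0; Z[27]=0
i=28: min(r-i=2, Z[2]=0)=0; Z[28]=0
i=29: min(r-i=1, Z[3]=0)=0; Z[29]=0
i=30: i≥r, start 0; Z[30]=0
i=31: i≥r, start 0; Z[31]=0
i=32: i≥r, start 0; Z[32]=0
i=33: i≥r, start 0; Z[33]=0
i=34: i≥r, start 0; Z[34]=0

[35, 0, 0, 0, 0, 0, 0, 1, 0, 0, 1, 0, 0, 0, 0, 0, 0, 4, 0, 0, 0, 0, 0, 0, 0, 0, 4, 0, 0, 0, 0, 0, 0, 0, 0]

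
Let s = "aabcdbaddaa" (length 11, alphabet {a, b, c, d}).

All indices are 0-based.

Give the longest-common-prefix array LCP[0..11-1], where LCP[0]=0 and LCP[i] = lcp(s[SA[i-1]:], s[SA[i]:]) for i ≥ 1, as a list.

rank | idx | suffix
   0 |  10 | a
   1 |   9 | aa
   2 |   0 | aabcdbaddaa
   3 |   1 | abcdbaddaa
   4 |   6 | addaa
   5 |   5 | baddaa
   6 |   2 | bcdbaddaa
   7 |   3 | cdbaddaa
   8 |   8 | daa
   9 |   4 | dbaddaa
  10 |   7 | ddaa

SA = [10, 9, 0, 1, 6, 5, 2, 3, 8, 4, 7]
rank  pair      lcp
   1  s[10:],s[9:]  1  'a'
   2  s[9:],s[0:]  2  'aa'
   3  s[0:],s[1:]  1  'a'
   4  s[1:],s[6:]  1  'a'
   5  s[6:],s[5:]  0  ''
   6  s[5:],s[2:]  1  'b'
   7  s[2:],s[3:]  0  ''
   8  s[3:],s[8:]  0  ''
   9  s[8:],s[4:]  1  'd'
  10  s[4:],s[7:]  1  'd'

[0, 1, 2, 1, 1, 0, 1, 0, 0, 1, 1]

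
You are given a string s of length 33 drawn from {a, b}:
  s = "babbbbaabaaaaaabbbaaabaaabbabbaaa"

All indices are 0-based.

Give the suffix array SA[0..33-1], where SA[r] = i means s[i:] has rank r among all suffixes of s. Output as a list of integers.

[32, 31, 30, 9, 10, 11, 18, 22, 12, 6, 19, 23, 13, 7, 20, 27, 24, 14, 1, 29, 8, 17, 21, 5, 26, 0, 28, 16, 4, 25, 15, 3, 2]

sorted suffixes:
  #0 SA[0]=32  'a'
  #1 SA[1]=31  'aa'
  #2 SA[2]=30  'aaa'
  #3 SA[3]=9  'aaaaaabbbaaabaaabbabbaaa'
  #4 SA[4]=10  'aaaaabbbaaabaaabbabbaaa'
  #5 SA[5]=11  'aaaabbbaaabaaabbabbaaa'
  #6 SA[6]=18  'aaabaaabbabbaaa'
  #7 SA[7]=22  'aaabbabbaaa'
  #8 SA[8]=12  'aaabbbaaabaaabbabbaaa'
  #9 SA[9]=6  'aabaaaaaabbbaaabaaabbabbaaa'
  #10 SA[10]=19  'aabaaabbabbaaa'
  #11 SA[11]=23  'aabbabbaaa'
  #12 SA[12]=13  'aabbbaaabaaabbabbaaa'
  #13 SA[13]=7  'abaaaaaabbbaaabaaabbabbaaa'
  #14 SA[14]=20  'abaaabbabbaaa'
  #15 SA[15]=27  'abbaaa'
  #16 SA[16]=24  'abbabbaaa'
  #17 SA[17]=14  'abbbaaabaaabbabbaaa'
  #18 SA[18]=1  'abbbbaabaaaaaabbbaaabaaabbabbaaa'
  #19 SA[19]=29  'baaa'
  #20 SA[20]=8  'baaaaaabbbaaabaaabbabbaaa'
  #21 SA[21]=17  'baaabaaabbabbaaa'
  #22 SA[22]=21  'baaabbabbaaa'
  #23 SA[23]=5  'baabaaaaaabbbaaabaaabbabbaaa'
  #24 SA[24]=26  'babbaaa'
  #25 SA[25]=0  'babbbbaabaaaaaabbbaaabaaabbabbaaa'
  #26 SA[26]=28  'bbaaa'
  #27 SA[27]=16  'bbaaabaaabbabbaaa'
  #28 SA[28]=4  'bbaabaaaaaabbbaaabaaabbabbaaa'
  #29 SA[29]=25  'bbabbaaa'
  #30 SA[30]=15  'bbbaaabaaabbabbaaa'
  #31 SA[31]=3  'bbbaabaaaaaabbbaaabaaabbabbaaa'
  #32 SA[32]=2  'bbbbaabaaaaaabbbaaabaaabbabbaaa'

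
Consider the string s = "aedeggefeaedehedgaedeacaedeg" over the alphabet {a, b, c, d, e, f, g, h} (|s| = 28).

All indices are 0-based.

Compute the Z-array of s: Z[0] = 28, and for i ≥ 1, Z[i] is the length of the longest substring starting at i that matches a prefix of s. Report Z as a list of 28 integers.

[28, 0, 0, 0, 0, 0, 0, 0, 0, 4, 0, 0, 0, 0, 0, 0, 0, 4, 0, 0, 0, 1, 0, 5, 0, 0, 0, 0]

Z[0]=28
i=1: fresh scan; Z[1]=0
i=2: fresh scan; Z[2]=0
i=3: fresh scan; Z[3]=0
i=4: fresh scan; Z[4]=0
i=5: fresh scan; Z[5]=0
i=6: fresh scan; Z[6]=0
i=7: fresh scan; Z[7]=0
i=8: fresh scan; Z[8]=0
i=9: fresh scan; Z[9]=4 extend→box=[9,13)
i=10: min(r-i=3, Z[1]=0)=0; Z[10]=0
i=11: min(r-i=2, Z[2]=0)=0; Z[11]=0
i=12: min(r-i=1, Z[3]=0)=0; Z[12]=0
i=13: fresh scan; Z[13]=0
i=14: fresh scan; Z[14]=0
i=15: fresh scan; Z[15]=0
i=16: fresh scan; Z[16]=0
i=17: fresh scan; Z[17]=4 extend→box=[17,21)
i=18: min(r-i=3, Z[1]=0)=0; Z[18]=0
i=19: min(r-i=2, Z[2]=0)=0; Z[19]=0
i=20: min(r-i=1, Z[3]=0)=0; Z[20]=0
i=21: fresh scan; Z[21]=1 extend→box=[21,22)
i=22: fresh scan; Z[22]=0
i=23: fresh scan; Z[23]=5 extend→box=[23,28)
i=24: min(r-i=4, Z[1]=0)=0; Z[24]=0
i=25: min(r-i=3, Z[2]=0)=0; Z[25]=0
i=26: min(r-i=2, Z[3]=0)=0; Z[26]=0
i=27: min(r-i=1, Z[4]=0)=0; Z[27]=0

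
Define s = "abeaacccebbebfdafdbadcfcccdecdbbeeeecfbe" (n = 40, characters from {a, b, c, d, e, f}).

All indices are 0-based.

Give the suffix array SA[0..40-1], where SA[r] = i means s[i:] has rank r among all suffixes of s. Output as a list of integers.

[3, 0, 4, 19, 15, 18, 9, 30, 38, 1, 10, 31, 12, 23, 5, 24, 6, 28, 25, 7, 36, 21, 14, 17, 29, 20, 26, 39, 2, 8, 11, 27, 35, 34, 33, 32, 37, 22, 13, 16]

rank | idx | suffix
   0 |   3 | aacccebbebfdafdbadcfcccdecdbbeeeecfbe
   1 |   0 | abeaacccebbebfdafdbadcfcccdecdbbeeeecfbe
   2 |   4 | acccebbebfdafdbadcfcccdecdbbeeeecfbe
   3 |  19 | adcfcccdecdbbeeeecfbe
   4 |  15 | afdbadcfcccdecdbbeeeecfbe
   5 |  18 | badcfcccdecdbbeeeecfbe
   6 |   9 | bbebfdafdbadcfcccdecdbbeeeecfbe
   7 |  30 | bbeeeecfbe
   8 |  38 | be
   9 |   1 | beaacccebbebfdafdbadcfcccdecdbbeeeecfbe
  10 |  10 | bebfdafdbadcfcccdecdbbeeeecfbe
  11 |  31 | beeeecfbe
  12 |  12 | bfdafdbadcfcccdecdbbeeeecfbe
  13 |  23 | cccdecdbbeeeecfbe
  14 |   5 | cccebbebfdafdbadcfcccdecdbbeeeecfbe
  15 |  24 | ccdecdbbeeeecfbe
  16 |   6 | ccebbebfdafdbadcfcccdecdbbeeeecfbe
  17 |  28 | cdbbeeeecfbe
  18 |  25 | cdecdbbeeeecfbe
  19 |   7 | cebbebfdafdbadcfcccdecdbbeeeecfbe
  20 |  36 | cfbe
  21 |  21 | cfcccdecdbbeeeecfbe
  22 |  14 | dafdbadcfcccdecdbbeeeecfbe
  23 |  17 | dbadcfcccdecdbbeeeecfbe
  24 |  29 | dbbeeeecfbe
  25 |  20 | dcfcccdecdbbeeeecfbe
  26 |  26 | decdbbeeeecfbe
  27 |  39 | e
  28 |   2 | eaacccebbebfdafdbadcfcccdecdbbeeeecfbe
  29 |   8 | ebbebfdafdbadcfcccdecdbbeeeecfbe
  30 |  11 | ebfdafdbadcfcccdecdbbeeeecfbe
  31 |  27 | ecdbbeeeecfbe
  32 |  35 | ecfbe
  33 |  34 | eecfbe
  34 |  33 | eeecfbe
  35 |  32 | eeeecfbe
  36 |  37 | fbe
  37 |  22 | fcccdecdbbeeeecfbe
  38 |  13 | fdafdbadcfcccdecdbbeeeecfbe
  39 |  16 | fdbadcfcccdecdbbeeeecfbe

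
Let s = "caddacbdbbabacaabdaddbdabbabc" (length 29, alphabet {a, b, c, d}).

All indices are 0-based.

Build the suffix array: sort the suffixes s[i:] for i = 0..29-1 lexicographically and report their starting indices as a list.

rank | idx | suffix
   0 |  14 | aabdaddbdabbabc
   1 |  10 | abacaabdaddbdabbabc
   2 |  23 | abbabc
   3 |  26 | abc
   4 |  15 | abdaddbdabbabc
   5 |  12 | acaabdaddbdabbabc
   6 |   4 | acbdbbabacaabdaddbdabbabc
   7 |   1 | addacbdbbabacaabdaddbdabbabc
   8 |  18 | addbdabbabc
   9 |   9 | babacaabdaddbdabbabc
  10 |  25 | babc
  11 |  11 | bacaabdaddbdabbabc
  12 |   8 | bbabacaabdaddbdabbabc
  13 |  24 | bbabc
  14 |  27 | bc
  15 |  21 | bdabbabc
  16 |  16 | bdaddbdabbabc
  17 |   6 | bdbbabacaabdaddbdabbabc
  18 |  28 | c
  19 |  13 | caabdaddbdabbabc
  20 |   0 | caddacbdbbabacaabdaddbdabbabc
  21 |   5 | cbdbbabacaabdaddbdabbabc
  22 |  22 | dabbabc
  23 |   3 | dacbdbbabacaabdaddbdabbabc
  24 |  17 | daddbdabbabc
  25 |   7 | dbbabacaabdaddbdabbabc
  26 |  20 | dbdabbabc
  27 |   2 | ddacbdbbabacaabdaddbdabbabc
  28 |  19 | ddbdabbabc

[14, 10, 23, 26, 15, 12, 4, 1, 18, 9, 25, 11, 8, 24, 27, 21, 16, 6, 28, 13, 0, 5, 22, 3, 17, 7, 20, 2, 19]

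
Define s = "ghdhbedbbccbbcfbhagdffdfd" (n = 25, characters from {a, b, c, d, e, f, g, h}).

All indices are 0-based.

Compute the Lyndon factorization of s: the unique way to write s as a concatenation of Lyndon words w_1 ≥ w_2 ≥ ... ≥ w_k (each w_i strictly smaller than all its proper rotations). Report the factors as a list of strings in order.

emit factor 1: 'gh' (i=0, period=2)
emit factor 2: 'dh' (i=2, period=2)
emit factor 3: 'bed' (i=4, period=3)
emit factor 4: 'bbccbbcfbh' (i=7, period=10)
emit factor 5: 'agdffdfd' (i=17, period=8)

["gh", "dh", "bed", "bbccbbcfbh", "agdffdfd"]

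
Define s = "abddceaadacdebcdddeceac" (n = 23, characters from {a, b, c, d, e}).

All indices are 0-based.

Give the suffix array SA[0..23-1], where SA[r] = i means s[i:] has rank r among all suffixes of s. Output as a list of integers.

[6, 0, 21, 9, 7, 13, 1, 22, 14, 10, 4, 19, 8, 3, 2, 15, 16, 11, 17, 5, 20, 12, 18]

rank | idx | suffix
   0 |   6 | aadacdebcdddeceac
   1 |   0 | abddceaadacdebcdddeceac
   2 |  21 | ac
   3 |   9 | acdebcdddeceac
   4 |   7 | adacdebcdddeceac
   5 |  13 | bcdddeceac
   6 |   1 | bddceaadacdebcdddeceac
   7 |  22 | c
   8 |  14 | cdddeceac
   9 |  10 | cdebcdddeceac
  10 |   4 | ceaadacdebcdddeceac
  11 |  19 | ceac
  12 |   8 | dacdebcdddeceac
  13 |   3 | dceaadacdebcdddeceac
  14 |   2 | ddceaadacdebcdddeceac
  15 |  15 | dddeceac
  16 |  16 | ddeceac
  17 |  11 | debcdddeceac
  18 |  17 | deceac
  19 |   5 | eaadacdebcdddeceac
  20 |  20 | eac
  21 |  12 | ebcdddeceac
  22 |  18 | eceac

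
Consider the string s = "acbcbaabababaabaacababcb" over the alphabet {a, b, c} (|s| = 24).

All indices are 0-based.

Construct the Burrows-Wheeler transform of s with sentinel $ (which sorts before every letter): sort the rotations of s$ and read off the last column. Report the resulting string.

bbbbbabacba$cacaaaaacabba

rank  rotation                   last
    0  $acbcbaabababaabaacababcb  b
    1  aabaacababcb$acbcbaababab  b
    2  aabababaabaacababcb$acbcb  b
    3  aacababcb$acbcbaabababaab  b
    4  abaabaacababcb$acbcbaabab  b
    5  abaacababcb$acbcbaabababa  a
    6  ababaabaacababcb$acbcbaab  b
    7  abababaabaacababcb$acbcba  a
    8  ababcb$acbcbaabababaabaac  c
    9  abcb$acbcbaabababaabaacab  b
   10  acababcb$acbcbaabababaaba  a
   11  acbcbaabababaabaacababcb$  $
   12  b$acbcbaabababaabaacababc  c
   13  baabaacababcb$acbcbaababa  a
   14  baabababaabaacababcb$acbc  c
   15  baacababcb$acbcbaabababaa  a
   16  babaabaacababcb$acbcbaaba  a
   17  bababaabaacababcb$acbcbaa  a
   18  babcb$acbcbaabababaabaaca  a
   19  bcb$acbcbaabababaabaacaba  a
   20  bcbaabababaabaacababcb$ac  c
   21  cababcb$acbcbaabababaabaa  a
   22  cb$acbcbaabababaabaacabab  b
   23  cbaabababaabaacababcb$acb  b
   24  cbcbaabababaabaacababcb$a  a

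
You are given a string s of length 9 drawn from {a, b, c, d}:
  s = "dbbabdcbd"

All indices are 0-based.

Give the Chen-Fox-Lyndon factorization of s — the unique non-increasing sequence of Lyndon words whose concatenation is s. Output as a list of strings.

["d", "b", "b", "abdcbd"]

emit factor 1: 'd' (i=0, period=1)
emit factor 2: 'b' (i=1, period=1)
emit factor 3: 'b' (i=2, period=1)
emit factor 4: 'abdcbd' (i=3, period=6)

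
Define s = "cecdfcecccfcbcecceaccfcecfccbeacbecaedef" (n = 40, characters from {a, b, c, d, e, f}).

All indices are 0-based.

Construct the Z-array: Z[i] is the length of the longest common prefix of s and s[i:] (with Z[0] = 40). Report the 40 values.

[40, 0, 1, 0, 0, 3, 0, 1, 1, 1, 0, 1, 0, 3, 0, 1, 2, 0, 0, 1, 1, 0, 3, 0, 1, 0, 1, 1, 0, 0, 0, 1, 0, 0, 1, 0, 0, 0, 0, 0]

Z[0]=40
i=1: i≥r, start 0; Z[1]=0
i=2: i≥r, start 0; Z[2]=1 extend→box=[2,3)
i=3: i≥r, start 0; Z[3]=0
i=4: i≥r, start 0; Z[4]=0
i=5: i≥r, start 0; Z[5]=3 extend→box=[5,8)
i=6: min(r-i=2, Z[1]=0)=0; Z[6]=0
i=7: min(r-i=1, Z[2]=1)=1; Z[7]=1
i=8: i≥r, start 0; Z[8]=1 extend→box=[8,9)
i=9: i≥r, start 0; Z[9]=1 extend→box=[9,10)
i=10: i≥r, start 0; Z[10]=0
i=11: i≥r, start 0; Z[11]=1 extend→box=[11,12)
i=12: i≥r, start 0; Z[12]=0
i=13: i≥r, start 0; Z[13]=3 extend→box=[13,16)
i=14: min(r-i=2, Z[1]=0)=0; Z[14]=0
i=15: min(r-i=1, Z[2]=1)=1; Z[15]=1
i=16: i≥r, start 0; Z[16]=2 extend→box=[16,18)
i=17: min(r-i=1, Z[1]=0)=0; Z[17]=0
i=18: i≥r, start 0; Z[18]=0
i=19: i≥r, start 0; Z[19]=1 extend→box=[19,20)
i=20: i≥r, start 0; Z[20]=1 extend→box=[20,21)
i=21: i≥r, start 0; Z[21]=0
i=22: i≥r, start 0; Z[22]=3 extend→box=[22,25)
i=23: min(r-i=2, Z[1]=0)=0; Z[23]=0
i=24: min(r-i=1, Z[2]=1)=1; Z[24]=1
i=25: i≥r, start 0; Z[25]=0
i=26: i≥r, start 0; Z[26]=1 extend→box=[26,27)
i=27: i≥r, start 0; Z[27]=1 extend→box=[27,28)
i=28: i≥r, start 0; Z[28]=0
i=29: i≥r, start 0; Z[29]=0
i=30: i≥r, start 0; Z[30]=0
i=31: i≥r, start 0; Z[31]=1 extend→box=[31,32)
i=32: i≥r, start 0; Z[32]=0
i=33: i≥r, start 0; Z[33]=0
i=34: i≥r, start 0; Z[34]=1 extend→box=[34,35)
i=35: i≥r, start 0; Z[35]=0
i=36: i≥r, start 0; Z[36]=0
i=37: i≥r, start 0; Z[37]=0
i=38: i≥r, start 0; Z[38]=0
i=39: i≥r, start 0; Z[39]=0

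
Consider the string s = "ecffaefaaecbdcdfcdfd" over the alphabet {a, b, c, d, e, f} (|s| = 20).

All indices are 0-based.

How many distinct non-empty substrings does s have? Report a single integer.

190

rank→(start, suffix):
  0 → (7, 'aaecbdcdfcdfd')
  1 → (8, 'aecbdcdfcdfd')
  2 → (4, 'aefaaecbdcdfcdfd')
  3 → (11, 'bdcdfcdfd')
  4 → (10, 'cbdcdfcdfd')
  5 → (13, 'cdfcdfd')
  6 → (16, 'cdfd')
  7 → (1, 'cffaefaaecbdcdfcdfd')
  8 → (19, 'd')
  9 → (12, 'dcdfcdfd')
  10 → (14, 'dfcdfd')
  11 → (17, 'dfd')
  12 → (9, 'ecbdcdfcdfd')
  13 → (0, 'ecffaefaaecbdcdfcdfd')
  14 → (5, 'efaaecbdcdfcdfd')
  15 → (6, 'faaecbdcdfcdfd')
  16 → (3, 'faefaaecbdcdfcdfd')
  17 → (15, 'fcdfd')
  18 → (18, 'fd')
  19 → (2, 'ffaefaaecbdcdfcdfd')

SA = [7, 8, 4, 11, 10, 13, 16, 1, 19, 12, 14, 17, 9, 0, 5, 6, 3, 15, 18, 2]
rank  pair      lcp
   1  s[7:],s[8:]  1  'a'
   2  s[8:],s[4:]  2  'ae'
   3  s[4:],s[11:]  0  ''
   4  s[11:],s[10:]  0  ''
   5  s[10:],s[13:]  1  'c'
   6  s[13:],s[16:]  3  'cdf'
   7  s[16:],s[1:]  1  'c'
   8  s[1:],s[19:]  0  ''
   9  s[19:],s[12:]  1  'd'
  10  s[12:],s[14:]  1  'd'
  11  s[14:],s[17:]  2  'df'
  12  s[17:],s[9:]  0  ''
  13  s[9:],s[0:]  2  'ec'
  14  s[0:],s[5:]  1  'e'
  15  s[5:],s[6:]  0  ''
  16  s[6:],s[3:]  2  'fa'
  17  s[3:],s[15:]  1  'f'
  18  s[15:],s[18:]  1  'f'
  19  s[18:],s[2:]  1  'f'

n(n+1)/2 = 20·21/2 = 210
Σ LCP = 0 + 1 + 2 + 0 + 0 + 1 + 3 + 1 + 0 + 1 + 1 + 2 + 0 + 2 + 1 + 0 + 2 + 1 + 1 + 1 = 20
distinct = 210 − 20 = 190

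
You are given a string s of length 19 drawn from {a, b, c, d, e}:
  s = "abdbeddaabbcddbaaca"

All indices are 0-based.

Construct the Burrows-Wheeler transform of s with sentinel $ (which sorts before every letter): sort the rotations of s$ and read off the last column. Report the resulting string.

acdba$adabadabddbecb

rank  rotation              last
    0  $abdbeddaabbcddbaaca  a
    1  a$abdbeddaabbcddbaac  c
    2  aabbcddbaaca$abdbedd  d
    3  aaca$abdbeddaabbcddb  b
    4  abbcddbaaca$abdbedda  a
    5  abdbeddaabbcddbaaca$  $
    6  aca$abdbeddaabbcddba  a
    7  baaca$abdbeddaabbcdd  d
    8  bbcddbaaca$abdbeddaa  a
    9  bcddbaaca$abdbeddaab  b
   10  bdbeddaabbcddbaaca$a  a
   11  beddaabbcddbaaca$abd  d
   12  ca$abdbeddaabbcddbaa  a
   13  cddbaaca$abdbeddaabb  b
   14  daabbcddbaaca$abdbed  d
   15  dbaaca$abdbeddaabbcd  d
   16  dbeddaabbcddbaaca$ab  b
   17  ddaabbcddbaaca$abdbe  e
   18  ddbaaca$abdbeddaabbc  c
   19  eddaabbcddbaaca$abdb  b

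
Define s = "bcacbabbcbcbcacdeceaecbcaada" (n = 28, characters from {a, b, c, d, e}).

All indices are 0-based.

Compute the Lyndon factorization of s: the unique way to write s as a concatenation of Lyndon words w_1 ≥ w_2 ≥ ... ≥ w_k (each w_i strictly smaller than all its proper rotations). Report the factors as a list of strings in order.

emit factor 1: 'bc' (i=0, period=2)
emit factor 2: 'acb' (i=2, period=3)
emit factor 3: 'abbcbcbcacdeceaecbc' (i=5, period=19)
emit factor 4: 'aad' (i=24, period=3)
emit factor 5: 'a' (i=27, period=1)

["bc", "acb", "abbcbcbcacdeceaecbc", "aad", "a"]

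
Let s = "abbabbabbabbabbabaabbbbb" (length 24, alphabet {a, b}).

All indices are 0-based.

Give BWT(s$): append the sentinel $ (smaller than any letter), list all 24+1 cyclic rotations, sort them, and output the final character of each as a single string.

rank  rotation                   last
    0  $abbabbabbabbabbabaabbbbb  b
    1  aabbbbb$abbabbabbabbabbab  b
    2  abaabbbbb$abbabbabbabbabb  b
    3  abbabaabbbbb$abbabbabbabb  b
    4  abbabbabaabbbbb$abbabbabb  b
    5  abbabbabbabaabbbbb$abbabb  b
    6  abbabbabbabbabaabbbbb$abb  b
    7  abbabbabbabbabbabaabbbbb$  $
    8  abbbbb$abbabbabbabbabbaba  a
    9  b$abbabbabbabbabbabaabbbb  b
   10  baabbbbb$abbabbabbabbabba  a
   11  babaabbbbb$abbabbabbabbab  b
   12  babbabaabbbbb$abbabbabbab  b
   13  babbabbabaabbbbb$abbabbab  b
   14  babbabbabbabaabbbbb$abbab  b
   15  babbabbabbabbabaabbbbb$ab  b
   16  bb$abbabbabbabbabbabaabbb  b
   17  bbabaabbbbb$abbabbabbabba  a
   18  bbabbabaabbbbb$abbabbabba  a
   19  bbabbabbabaabbbbb$abbabba  a
   20  bbabbabbabbabaabbbbb$abba  a
   21  bbabbabbabbabbabaabbbbb$a  a
   22  bbb$abbabbabbabbabbabaabb  b
   23  bbbb$abbabbabbabbabbabaab  b
   24  bbbbb$abbabbabbabbabbabaa  a

bbbbbbb$ababbbbbbaaaaabba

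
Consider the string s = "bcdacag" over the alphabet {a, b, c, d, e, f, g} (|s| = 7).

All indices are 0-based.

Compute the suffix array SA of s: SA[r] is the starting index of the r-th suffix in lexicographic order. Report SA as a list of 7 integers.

rank | idx | suffix
   0 |   3 | acag
   1 |   5 | ag
   2 |   0 | bcdacag
   3 |   4 | cag
   4 |   1 | cdacag
   5 |   2 | dacag
   6 |   6 | g

[3, 5, 0, 4, 1, 2, 6]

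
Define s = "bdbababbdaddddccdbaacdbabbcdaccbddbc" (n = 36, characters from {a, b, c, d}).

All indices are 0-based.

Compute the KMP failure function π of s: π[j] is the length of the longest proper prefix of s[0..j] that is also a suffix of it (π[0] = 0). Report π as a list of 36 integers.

π[0] = 0
j=1 s[j]='d': π[1]=0 (border '')
j=2 s[j]='b': π[2]=1 (border 'b')
j=3 s[j]='a': k: 1→0; π[3]=0 (border '')
j=4 s[j]='b': π[4]=1 (border 'b')
j=5 s[j]='a': k: 1→0; π[5]=0 (border '')
j=6 s[j]='b': π[6]=1 (border 'b')
j=7 s[j]='b': k: 1→0; π[7]=1 (border 'b')
j=8 s[j]='d': π[8]=2 (border 'bd')
j=9 s[j]='a': k: 2→0; π[9]=0 (border '')
j=10 s[j]='d': π[10]=0 (border '')
j=11 s[j]='d': π[11]=0 (border '')
j=12 s[j]='d': π[12]=0 (border '')
j=13 s[j]='d': π[13]=0 (border '')
j=14 s[j]='c': π[14]=0 (border '')
j=15 s[j]='c': π[15]=0 (border '')
j=16 s[j]='d': π[16]=0 (border '')
j=17 s[j]='b': π[17]=1 (border 'b')
j=18 s[j]='a': k: 1→0; π[18]=0 (border '')
j=19 s[j]='a': π[19]=0 (border '')
j=20 s[j]='c': π[20]=0 (border '')
j=21 s[j]='d': π[21]=0 (border '')
j=22 s[j]='b': π[22]=1 (border 'b')
j=23 s[j]='a': k: 1→0; π[23]=0 (border '')
j=24 s[j]='b': π[24]=1 (border 'b')
j=25 s[j]='b': k: 1→0; π[25]=1 (border 'b')
j=26 s[j]='c': k: 1→0; π[26]=0 (border '')
j=27 s[j]='d': π[27]=0 (border '')
j=28 s[j]='a': π[28]=0 (border '')
j=29 s[j]='c': π[29]=0 (border '')
j=30 s[j]='c': π[30]=0 (border '')
j=31 s[j]='b': π[31]=1 (border 'b')
j=32 s[j]='d': π[32]=2 (border 'bd')
j=33 s[j]='d': k: 2→0; π[33]=0 (border '')
j=34 s[j]='b': π[34]=1 (border 'b')
j=35 s[j]='c': k: 1→0; π[35]=0 (border '')

[0, 0, 1, 0, 1, 0, 1, 1, 2, 0, 0, 0, 0, 0, 0, 0, 0, 1, 0, 0, 0, 0, 1, 0, 1, 1, 0, 0, 0, 0, 0, 1, 2, 0, 1, 0]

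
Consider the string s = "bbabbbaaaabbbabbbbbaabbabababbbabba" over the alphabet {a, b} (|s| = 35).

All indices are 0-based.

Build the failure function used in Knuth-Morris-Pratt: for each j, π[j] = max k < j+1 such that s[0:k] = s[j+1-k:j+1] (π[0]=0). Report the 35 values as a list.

π[0] = 0
j=1 s[j]='b': π[1]=1 (border 'b')
j=2 s[j]='a': k: 1→0; π[2]=0 (border '')
j=3 s[j]='b': π[3]=1 (border 'b')
j=4 s[j]='b': π[4]=2 (border 'bb')
j=5 s[j]='b': k: 2→1; π[5]=2 (border 'bb')
j=6 s[j]='a': π[6]=3 (border 'bba')
j=7 s[j]='a': k: 3→0; π[7]=0 (border '')
j=8 s[j]='a': π[8]=0 (border '')
j=9 s[j]='a': π[9]=0 (border '')
j=10 s[j]='b': π[10]=1 (border 'b')
j=11 s[j]='b': π[11]=2 (border 'bb')
j=12 s[j]='b': k: 2→1; π[12]=2 (border 'bb')
j=13 s[j]='a': π[13]=3 (border 'bba')
j=14 s[j]='b': π[14]=4 (border 'bbab')
j=15 s[j]='b': π[15]=5 (border 'bbabb')
j=16 s[j]='b': π[16]=6 (border 'bbabbb')
j=17 s[j]='b': k: 6→2→1; π[17]=2 (border 'bb')
j=18 s[j]='b': k: 2→1; π[18]=2 (border 'bb')
j=19 s[j]='a': π[19]=3 (border 'bba')
j=20 s[j]='a': k: 3→0; π[20]=0 (border '')
j=21 s[j]='b': π[21]=1 (border 'b')
j=22 s[j]='b': π[22]=2 (border 'bb')
j=23 s[j]='a': π[23]=3 (border 'bba')
j=24 s[j]='b': π[24]=4 (border 'bbab')
j=25 s[j]='a': k: 4→1→0; π[25]=0 (border '')
j=26 s[j]='b': π[26]=1 (border 'b')
j=27 s[j]='a': k: 1→0; π[27]=0 (border '')
j=28 s[j]='b': π[28]=1 (border 'b')
j=29 s[j]='b': π[29]=2 (border 'bb')
j=30 s[j]='b': k: 2→1; π[30]=2 (border 'bb')
j=31 s[j]='a': π[31]=3 (border 'bba')
j=32 s[j]='b': π[32]=4 (border 'bbab')
j=33 s[j]='b': π[33]=5 (border 'bbabb')
j=34 s[j]='a': k: 5→2; π[34]=3 (border 'bba')

[0, 1, 0, 1, 2, 2, 3, 0, 0, 0, 1, 2, 2, 3, 4, 5, 6, 2, 2, 3, 0, 1, 2, 3, 4, 0, 1, 0, 1, 2, 2, 3, 4, 5, 3]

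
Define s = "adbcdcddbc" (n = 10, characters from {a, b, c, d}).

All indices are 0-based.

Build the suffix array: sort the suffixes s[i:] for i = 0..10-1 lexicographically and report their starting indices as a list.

rank | idx | suffix
   0 |   0 | adbcdcddbc
   1 |   8 | bc
   2 |   2 | bcdcddbc
   3 |   9 | c
   4 |   3 | cdcddbc
   5 |   5 | cddbc
   6 |   7 | dbc
   7 |   1 | dbcdcddbc
   8 |   4 | dcddbc
   9 |   6 | ddbc

[0, 8, 2, 9, 3, 5, 7, 1, 4, 6]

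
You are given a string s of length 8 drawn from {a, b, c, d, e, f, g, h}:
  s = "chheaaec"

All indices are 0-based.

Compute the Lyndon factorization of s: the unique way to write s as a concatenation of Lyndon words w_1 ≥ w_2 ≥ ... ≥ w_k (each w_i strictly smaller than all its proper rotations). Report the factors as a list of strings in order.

emit factor 1: 'chhe' (i=0, period=4)
emit factor 2: 'aaec' (i=4, period=4)

["chhe", "aaec"]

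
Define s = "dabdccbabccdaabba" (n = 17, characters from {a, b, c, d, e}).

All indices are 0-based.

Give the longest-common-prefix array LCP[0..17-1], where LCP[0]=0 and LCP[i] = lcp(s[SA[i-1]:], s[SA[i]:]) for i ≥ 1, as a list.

sorted suffixes:
  #0 SA[0]=16  'a'
  #1 SA[1]=12  'aabba'
  #2 SA[2]=13  'abba'
  #3 SA[3]=7  'abccdaabba'
  #4 SA[4]=1  'abdccbabccdaabba'
  #5 SA[5]=15  'ba'
  #6 SA[6]=6  'babccdaabba'
  #7 SA[7]=14  'bba'
  #8 SA[8]=8  'bccdaabba'
  #9 SA[9]=2  'bdccbabccdaabba'
  #10 SA[10]=5  'cbabccdaabba'
  #11 SA[11]=4  'ccbabccdaabba'
  #12 SA[12]=9  'ccdaabba'
  #13 SA[13]=10  'cdaabba'
  #14 SA[14]=11  'daabba'
  #15 SA[15]=0  'dabdccbabccdaabba'
  #16 SA[16]=3  'dccbabccdaabba'

SA = [16, 12, 13, 7, 1, 15, 6, 14, 8, 2, 5, 4, 9, 10, 11, 0, 3]
[i] adj suffixes → lcp
  [1] 16/12 → 1 ('a')
  [2] 12/13 → 1 ('a')
  [3] 13/7 → 2 ('ab')
  [4] 7/1 → 2 ('ab')
  [5] 1/15 → 0 ('')
  [6] 15/6 → 2 ('ba')
  [7] 6/14 → 1 ('b')
  [8] 14/8 → 1 ('b')
  [9] 8/2 → 1 ('b')
  [10] 2/5 → 0 ('')
  [11] 5/4 → 1 ('c')
  [12] 4/9 → 2 ('cc')
  [13] 9/10 → 1 ('c')
  [14] 10/11 → 0 ('')
  [15] 11/0 → 2 ('da')
  [16] 0/3 → 1 ('d')

[0, 1, 1, 2, 2, 0, 2, 1, 1, 1, 0, 1, 2, 1, 0, 2, 1]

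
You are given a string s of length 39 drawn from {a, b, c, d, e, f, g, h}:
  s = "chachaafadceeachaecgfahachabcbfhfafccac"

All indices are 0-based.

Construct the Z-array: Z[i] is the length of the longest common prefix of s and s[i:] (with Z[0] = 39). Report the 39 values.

Z[0]=39
i=1: i≥r, start 0; Z[1]=0
i=2: i≥r, start 0; Z[2]=0
i=3: i≥r, start 0; Z[3]=3 extend→box=[3,6)
i=4: min(r-i=2, Z[1]=0)=0; Z[4]=0
i=5: min(r-i=1, Z[2]=0)=0; Z[5]=0
i=6: i≥r, start 0; Z[6]=0
i=7: i≥r, start 0; Z[7]=0
i=8: i≥r, start 0; Z[8]=0
i=9: i≥r, start 0; Z[9]=0
i=10: i≥r, start 0; Z[10]=1 extend→box=[10,11)
i=11: i≥r, start 0; Z[11]=0
i=12: i≥r, start 0; Z[12]=0
i=13: i≥r, start 0; Z[13]=0
i=14: i≥r, start 0; Z[14]=3 extend→box=[14,17)
i=15: min(r-i=2, Z[1]=0)=0; Z[15]=0
i=16: min(r-i=1, Z[2]=0)=0; Z[16]=0
i=17: i≥r, start 0; Z[17]=0
i=18: i≥r, start 0; Z[18]=1 extend→box=[18,19)
i=19: i≥r, start 0; Z[19]=0
i=20: i≥r, start 0; Z[20]=0
i=21: i≥r, start 0; Z[21]=0
i=22: i≥r, start 0; Z[22]=0
i=23: i≥r, start 0; Z[23]=0
i=24: i≥r, start 0; Z[24]=3 extend→box=[24,27)
i=25: min(r-i=2, Z[1]=0)=0; Z[25]=0
i=26: min(r-i=1, Z[2]=0)=0; Z[26]=0
i=27: i≥r, start 0; Z[27]=0
i=28: i≥r, start 0; Z[28]=1 extend→box=[28,29)
i=29: i≥r, start 0; Z[29]=0
i=30: i≥r, start 0; Z[30]=0
i=31: i≥r, start 0; Z[31]=0
i=32: i≥r, start 0; Z[32]=0
i=33: i≥r, start 0; Z[33]=0
i=34: i≥r, start 0; Z[34]=0
i=35: i≥r, start 0; Z[35]=1 extend→box=[35,36)
i=36: i≥r, start 0; Z[36]=1 extend→box=[36,37)
i=37: i≥r, start 0; Z[37]=0
i=38: i≥r, start 0; Z[38]=1 extend→box=[38,39)

[39, 0, 0, 3, 0, 0, 0, 0, 0, 0, 1, 0, 0, 0, 3, 0, 0, 0, 1, 0, 0, 0, 0, 0, 3, 0, 0, 0, 1, 0, 0, 0, 0, 0, 0, 1, 1, 0, 1]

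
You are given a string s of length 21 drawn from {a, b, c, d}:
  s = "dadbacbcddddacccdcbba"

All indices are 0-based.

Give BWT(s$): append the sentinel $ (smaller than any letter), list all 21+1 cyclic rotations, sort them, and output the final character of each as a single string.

rank  rotation                last
    0  $dadbacbcddddacccdcbba  a
    1  a$dadbacbcddddacccdcbb  b
    2  acbcddddacccdcbba$dadb  b
    3  acccdcbba$dadbacbcdddd  d
    4  adbacbcddddacccdcbba$d  d
    5  ba$dadbacbcddddacccdcb  b
    6  bacbcddddacccdcbba$dad  d
    7  bba$dadbacbcddddacccdc  c
    8  bcddddacccdcbba$dadbac  c
    9  cbba$dadbacbcddddacccd  d
   10  cbcddddacccdcbba$dadba  a
   11  cccdcbba$dadbacbcdddda  a
   12  ccdcbba$dadbacbcddddac  c
   13  cdcbba$dadbacbcddddacc  c
   14  cddddacccdcbba$dadbacb  b
   15  dacccdcbba$dadbacbcddd  d
   16  dadbacbcddddacccdcbba$  $
   17  dbacbcddddacccdcbba$da  a
   18  dcbba$dadbacbcddddaccc  c
   19  ddacccdcbba$dadbacbcdd  d
   20  dddacccdcbba$dadbacbcd  d
   21  ddddacccdcbba$dadbacbc  c

abbddbdccdaaccbd$acddc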